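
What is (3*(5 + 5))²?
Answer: 900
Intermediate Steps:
(3*(5 + 5))² = (3*10)² = 30² = 900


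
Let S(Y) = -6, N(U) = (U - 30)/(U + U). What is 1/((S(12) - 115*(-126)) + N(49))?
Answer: 98/1419451 ≈ 6.9041e-5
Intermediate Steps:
N(U) = (-30 + U)/(2*U) (N(U) = (-30 + U)/((2*U)) = (-30 + U)*(1/(2*U)) = (-30 + U)/(2*U))
1/((S(12) - 115*(-126)) + N(49)) = 1/((-6 - 115*(-126)) + (½)*(-30 + 49)/49) = 1/((-6 + 14490) + (½)*(1/49)*19) = 1/(14484 + 19/98) = 1/(1419451/98) = 98/1419451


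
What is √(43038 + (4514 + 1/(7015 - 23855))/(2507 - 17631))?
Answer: √174480380013891821210/63672040 ≈ 207.46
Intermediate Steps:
√(43038 + (4514 + 1/(7015 - 23855))/(2507 - 17631)) = √(43038 + (4514 + 1/(-16840))/(-15124)) = √(43038 + (4514 - 1/16840)*(-1/15124)) = √(43038 + (76015759/16840)*(-1/15124)) = √(43038 - 76015759/254688160) = √(10961193014321/254688160) = √174480380013891821210/63672040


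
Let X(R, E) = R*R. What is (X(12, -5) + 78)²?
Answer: 49284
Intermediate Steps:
X(R, E) = R²
(X(12, -5) + 78)² = (12² + 78)² = (144 + 78)² = 222² = 49284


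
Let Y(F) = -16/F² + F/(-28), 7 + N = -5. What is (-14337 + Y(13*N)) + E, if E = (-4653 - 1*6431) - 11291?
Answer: -390813352/10647 ≈ -36706.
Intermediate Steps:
N = -12 (N = -7 - 5 = -12)
Y(F) = -16/F² - F/28 (Y(F) = -16/F² + F*(-1/28) = -16/F² - F/28)
E = -22375 (E = (-4653 - 6431) - 11291 = -11084 - 11291 = -22375)
(-14337 + Y(13*N)) + E = (-14337 + (-16/(13*(-12))² - 13*(-12)/28)) - 22375 = (-14337 + (-16/(-156)² - 1/28*(-156))) - 22375 = (-14337 + (-16*1/24336 + 39/7)) - 22375 = (-14337 + (-1/1521 + 39/7)) - 22375 = (-14337 + 59312/10647) - 22375 = -152586727/10647 - 22375 = -390813352/10647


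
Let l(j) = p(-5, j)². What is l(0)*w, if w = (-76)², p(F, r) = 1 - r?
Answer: 5776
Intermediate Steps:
w = 5776
l(j) = (1 - j)²
l(0)*w = (-1 + 0)²*5776 = (-1)²*5776 = 1*5776 = 5776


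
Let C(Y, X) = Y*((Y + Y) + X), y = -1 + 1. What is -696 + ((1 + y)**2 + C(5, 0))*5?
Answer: -441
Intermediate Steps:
y = 0
C(Y, X) = Y*(X + 2*Y) (C(Y, X) = Y*(2*Y + X) = Y*(X + 2*Y))
-696 + ((1 + y)**2 + C(5, 0))*5 = -696 + ((1 + 0)**2 + 5*(0 + 2*5))*5 = -696 + (1**2 + 5*(0 + 10))*5 = -696 + (1 + 5*10)*5 = -696 + (1 + 50)*5 = -696 + 51*5 = -696 + 255 = -441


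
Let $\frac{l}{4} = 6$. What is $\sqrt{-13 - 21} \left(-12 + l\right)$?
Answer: $12 i \sqrt{34} \approx 69.971 i$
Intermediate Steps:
$l = 24$ ($l = 4 \cdot 6 = 24$)
$\sqrt{-13 - 21} \left(-12 + l\right) = \sqrt{-13 - 21} \left(-12 + 24\right) = \sqrt{-34} \cdot 12 = i \sqrt{34} \cdot 12 = 12 i \sqrt{34}$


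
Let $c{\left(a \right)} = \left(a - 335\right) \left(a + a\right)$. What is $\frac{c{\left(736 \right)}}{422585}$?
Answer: $\frac{590272}{422585} \approx 1.3968$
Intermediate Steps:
$c{\left(a \right)} = 2 a \left(-335 + a\right)$ ($c{\left(a \right)} = \left(-335 + a\right) 2 a = 2 a \left(-335 + a\right)$)
$\frac{c{\left(736 \right)}}{422585} = \frac{2 \cdot 736 \left(-335 + 736\right)}{422585} = 2 \cdot 736 \cdot 401 \cdot \frac{1}{422585} = 590272 \cdot \frac{1}{422585} = \frac{590272}{422585}$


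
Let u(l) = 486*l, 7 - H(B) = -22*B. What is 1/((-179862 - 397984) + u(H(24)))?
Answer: -1/317836 ≈ -3.1463e-6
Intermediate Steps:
H(B) = 7 + 22*B (H(B) = 7 - (-22)*B = 7 + 22*B)
1/((-179862 - 397984) + u(H(24))) = 1/((-179862 - 397984) + 486*(7 + 22*24)) = 1/(-577846 + 486*(7 + 528)) = 1/(-577846 + 486*535) = 1/(-577846 + 260010) = 1/(-317836) = -1/317836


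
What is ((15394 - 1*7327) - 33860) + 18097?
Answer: -7696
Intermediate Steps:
((15394 - 1*7327) - 33860) + 18097 = ((15394 - 7327) - 33860) + 18097 = (8067 - 33860) + 18097 = -25793 + 18097 = -7696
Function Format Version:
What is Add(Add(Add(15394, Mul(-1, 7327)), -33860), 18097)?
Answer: -7696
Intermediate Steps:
Add(Add(Add(15394, Mul(-1, 7327)), -33860), 18097) = Add(Add(Add(15394, -7327), -33860), 18097) = Add(Add(8067, -33860), 18097) = Add(-25793, 18097) = -7696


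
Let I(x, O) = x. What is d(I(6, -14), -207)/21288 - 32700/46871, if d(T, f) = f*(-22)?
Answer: -80444511/166298308 ≈ -0.48374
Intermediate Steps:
d(T, f) = -22*f
d(I(6, -14), -207)/21288 - 32700/46871 = -22*(-207)/21288 - 32700/46871 = 4554*(1/21288) - 32700*1/46871 = 759/3548 - 32700/46871 = -80444511/166298308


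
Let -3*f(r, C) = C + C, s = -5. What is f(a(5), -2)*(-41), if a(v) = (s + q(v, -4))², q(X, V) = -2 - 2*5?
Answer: -164/3 ≈ -54.667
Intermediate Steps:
q(X, V) = -12 (q(X, V) = -2 - 10 = -12)
a(v) = 289 (a(v) = (-5 - 12)² = (-17)² = 289)
f(r, C) = -2*C/3 (f(r, C) = -(C + C)/3 = -2*C/3)
f(a(5), -2)*(-41) = -⅔*(-2)*(-41) = (4/3)*(-41) = -164/3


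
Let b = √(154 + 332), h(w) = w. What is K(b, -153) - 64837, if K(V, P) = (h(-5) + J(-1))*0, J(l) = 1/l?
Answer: -64837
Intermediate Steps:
b = 9*√6 (b = √486 = 9*√6 ≈ 22.045)
K(V, P) = 0 (K(V, P) = (-5 + 1/(-1))*0 = (-5 - 1)*0 = -6*0 = 0)
K(b, -153) - 64837 = 0 - 64837 = -64837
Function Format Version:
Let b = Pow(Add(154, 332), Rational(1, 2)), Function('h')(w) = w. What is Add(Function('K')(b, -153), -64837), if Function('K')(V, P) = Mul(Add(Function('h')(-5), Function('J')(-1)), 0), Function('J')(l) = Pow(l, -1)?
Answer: -64837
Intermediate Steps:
b = Mul(9, Pow(6, Rational(1, 2))) (b = Pow(486, Rational(1, 2)) = Mul(9, Pow(6, Rational(1, 2))) ≈ 22.045)
Function('K')(V, P) = 0 (Function('K')(V, P) = Mul(Add(-5, Pow(-1, -1)), 0) = Mul(Add(-5, -1), 0) = Mul(-6, 0) = 0)
Add(Function('K')(b, -153), -64837) = Add(0, -64837) = -64837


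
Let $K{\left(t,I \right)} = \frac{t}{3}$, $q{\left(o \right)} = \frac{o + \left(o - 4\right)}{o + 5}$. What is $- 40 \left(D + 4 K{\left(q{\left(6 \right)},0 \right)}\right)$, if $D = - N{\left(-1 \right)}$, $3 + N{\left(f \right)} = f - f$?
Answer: $- \frac{5240}{33} \approx -158.79$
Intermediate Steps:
$N{\left(f \right)} = -3$ ($N{\left(f \right)} = -3 + \left(f - f\right) = -3 + 0 = -3$)
$q{\left(o \right)} = \frac{-4 + 2 o}{5 + o}$ ($q{\left(o \right)} = \frac{o + \left(-4 + o\right)}{5 + o} = \frac{-4 + 2 o}{5 + o}$)
$K{\left(t,I \right)} = \frac{t}{3}$ ($K{\left(t,I \right)} = t \frac{1}{3} = \frac{t}{3}$)
$D = 3$ ($D = \left(-1\right) \left(-3\right) = 3$)
$- 40 \left(D + 4 K{\left(q{\left(6 \right)},0 \right)}\right) = - 40 \left(3 + 4 \frac{2 \frac{1}{5 + 6} \left(-2 + 6\right)}{3}\right) = - 40 \left(3 + 4 \frac{2 \cdot \frac{1}{11} \cdot 4}{3}\right) = - 40 \left(3 + 4 \cdot \frac{1}{3} \cdot \frac{8}{11}\right) = - 40 \left(3 + 4 \cdot \frac{8}{33}\right) = - 40 \left(3 + \frac{32}{33}\right) = \left(-40\right) \frac{131}{33} = - \frac{5240}{33}$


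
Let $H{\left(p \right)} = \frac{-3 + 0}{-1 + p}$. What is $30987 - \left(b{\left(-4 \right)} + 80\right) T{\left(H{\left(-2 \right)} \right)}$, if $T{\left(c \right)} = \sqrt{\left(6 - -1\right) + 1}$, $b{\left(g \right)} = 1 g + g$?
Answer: $30987 - 144 \sqrt{2} \approx 30783.0$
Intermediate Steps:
$H{\left(p \right)} = - \frac{3}{-1 + p}$
$b{\left(g \right)} = 2 g$ ($b{\left(g \right)} = g + g = 2 g$)
$T{\left(c \right)} = 2 \sqrt{2}$ ($T{\left(c \right)} = \sqrt{\left(6 + 1\right) + 1} = \sqrt{7 + 1} = \sqrt{8} = 2 \sqrt{2}$)
$30987 - \left(b{\left(-4 \right)} + 80\right) T{\left(H{\left(-2 \right)} \right)} = 30987 - \left(2 \left(-4\right) + 80\right) 2 \sqrt{2} = 30987 - \left(-8 + 80\right) 2 \sqrt{2} = 30987 - 72 \cdot 2 \sqrt{2} = 30987 - 144 \sqrt{2}$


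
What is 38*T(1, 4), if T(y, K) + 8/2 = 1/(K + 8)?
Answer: -893/6 ≈ -148.83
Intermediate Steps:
T(y, K) = -4 + 1/(8 + K) (T(y, K) = -4 + 1/(K + 8) = -4 + 1/(8 + K))
38*T(1, 4) = 38*((-31 - 4*4)/(8 + 4)) = 38*((-31 - 16)/12) = 38*((1/12)*(-47)) = 38*(-47/12) = -893/6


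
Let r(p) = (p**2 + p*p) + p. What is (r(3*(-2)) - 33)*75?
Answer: 2475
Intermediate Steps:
r(p) = p + 2*p**2 (r(p) = (p**2 + p**2) + p = 2*p**2 + p = p + 2*p**2)
(r(3*(-2)) - 33)*75 = ((3*(-2))*(1 + 2*(3*(-2))) - 33)*75 = (-6*(1 + 2*(-6)) - 33)*75 = (-6*(1 - 12) - 33)*75 = (-6*(-11) - 33)*75 = (66 - 33)*75 = 33*75 = 2475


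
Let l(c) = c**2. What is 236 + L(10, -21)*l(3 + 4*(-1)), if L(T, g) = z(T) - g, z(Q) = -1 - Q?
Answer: 246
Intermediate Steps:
L(T, g) = -1 - T - g (L(T, g) = (-1 - T) - g = -1 - T - g)
236 + L(10, -21)*l(3 + 4*(-1)) = 236 + (-1 - 1*10 - 1*(-21))*(3 + 4*(-1))**2 = 236 + (-1 - 10 + 21)*(3 - 4)**2 = 236 + 10*(-1)**2 = 236 + 10*1 = 236 + 10 = 246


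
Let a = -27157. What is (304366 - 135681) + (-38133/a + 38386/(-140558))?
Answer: 321948749888861/1908566803 ≈ 1.6869e+5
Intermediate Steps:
(304366 - 135681) + (-38133/a + 38386/(-140558)) = (304366 - 135681) + (-38133/(-27157) + 38386/(-140558)) = 168685 + (-38133*(-1/27157) + 38386*(-1/140558)) = 168685 + (38133/27157 - 19193/70279) = 168685 + 2158724806/1908566803 = 321948749888861/1908566803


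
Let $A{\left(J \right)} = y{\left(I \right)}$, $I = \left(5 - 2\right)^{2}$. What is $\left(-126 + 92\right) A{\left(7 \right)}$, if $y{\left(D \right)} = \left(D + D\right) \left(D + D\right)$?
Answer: $-11016$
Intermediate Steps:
$I = 9$ ($I = 3^{2} = 9$)
$y{\left(D \right)} = 4 D^{2}$ ($y{\left(D \right)} = 2 D 2 D = 4 D^{2}$)
$A{\left(J \right)} = 324$ ($A{\left(J \right)} = 4 \cdot 9^{2} = 4 \cdot 81 = 324$)
$\left(-126 + 92\right) A{\left(7 \right)} = \left(-126 + 92\right) 324 = \left(-34\right) 324 = -11016$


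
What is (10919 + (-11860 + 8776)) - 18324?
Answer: -10489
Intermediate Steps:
(10919 + (-11860 + 8776)) - 18324 = (10919 - 3084) - 18324 = 7835 - 18324 = -10489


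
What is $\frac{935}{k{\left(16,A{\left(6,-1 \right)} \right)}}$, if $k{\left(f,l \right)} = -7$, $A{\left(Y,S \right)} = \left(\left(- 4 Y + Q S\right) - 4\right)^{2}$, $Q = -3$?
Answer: $- \frac{935}{7} \approx -133.57$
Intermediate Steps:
$A{\left(Y,S \right)} = \left(-4 - 4 Y - 3 S\right)^{2}$ ($A{\left(Y,S \right)} = \left(\left(- 4 Y - 3 S\right) - 4\right)^{2} = \left(-4 - 4 Y - 3 S\right)^{2}$)
$\frac{935}{k{\left(16,A{\left(6,-1 \right)} \right)}} = \frac{935}{-7} = 935 \left(- \frac{1}{7}\right) = - \frac{935}{7}$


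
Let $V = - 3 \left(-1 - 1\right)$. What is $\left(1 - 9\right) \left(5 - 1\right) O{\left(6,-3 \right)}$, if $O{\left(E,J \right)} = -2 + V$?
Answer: $-128$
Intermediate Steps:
$V = 6$ ($V = \left(-3\right) \left(-2\right) = 6$)
$O{\left(E,J \right)} = 4$ ($O{\left(E,J \right)} = -2 + 6 = 4$)
$\left(1 - 9\right) \left(5 - 1\right) O{\left(6,-3 \right)} = \left(1 - 9\right) \left(5 - 1\right) 4 = \left(1 - 9\right) 4 \cdot 4 = \left(-8\right) 4 \cdot 4 = \left(-32\right) 4 = -128$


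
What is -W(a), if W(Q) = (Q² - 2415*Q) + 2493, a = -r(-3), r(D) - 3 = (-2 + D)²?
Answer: -70897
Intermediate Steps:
r(D) = 3 + (-2 + D)²
a = -28 (a = -(3 + (-2 - 3)²) = -(3 + (-5)²) = -(3 + 25) = -1*28 = -28)
W(Q) = 2493 + Q² - 2415*Q
-W(a) = -(2493 + (-28)² - 2415*(-28)) = -(2493 + 784 + 67620) = -1*70897 = -70897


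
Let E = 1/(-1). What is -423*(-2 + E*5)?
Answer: 2961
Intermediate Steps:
E = -1 (E = 1*(-1) = -1)
-423*(-2 + E*5) = -423*(-2 - 1*5) = -423*(-2 - 5) = -423*(-7) = 2961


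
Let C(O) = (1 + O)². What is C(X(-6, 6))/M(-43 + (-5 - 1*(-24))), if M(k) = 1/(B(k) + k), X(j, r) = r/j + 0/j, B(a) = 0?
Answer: 0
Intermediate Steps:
X(j, r) = r/j (X(j, r) = r/j + 0 = r/j)
M(k) = 1/k (M(k) = 1/(0 + k) = 1/k)
C(X(-6, 6))/M(-43 + (-5 - 1*(-24))) = (1 + 6/(-6))²/(1/(-43 + (-5 - 1*(-24)))) = (1 + 6*(-⅙))²/(1/(-43 + (-5 + 24))) = (1 - 1)²/(1/(-43 + 19)) = 0²/(1/(-24)) = 0/(-1/24) = 0*(-24) = 0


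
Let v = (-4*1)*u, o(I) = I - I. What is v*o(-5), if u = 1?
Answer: 0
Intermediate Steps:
o(I) = 0
v = -4 (v = -4*1*1 = -4*1 = -4)
v*o(-5) = -4*0 = 0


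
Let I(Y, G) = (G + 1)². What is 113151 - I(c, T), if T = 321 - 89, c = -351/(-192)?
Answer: 58862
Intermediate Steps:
c = 117/64 (c = -351*(-1/192) = 117/64 ≈ 1.8281)
T = 232
I(Y, G) = (1 + G)²
113151 - I(c, T) = 113151 - (1 + 232)² = 113151 - 1*233² = 113151 - 1*54289 = 113151 - 54289 = 58862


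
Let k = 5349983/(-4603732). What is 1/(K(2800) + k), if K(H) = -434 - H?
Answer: -4603732/14893819271 ≈ -0.00030910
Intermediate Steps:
k = -5349983/4603732 (k = 5349983*(-1/4603732) = -5349983/4603732 ≈ -1.1621)
1/(K(2800) + k) = 1/((-434 - 1*2800) - 5349983/4603732) = 1/((-434 - 2800) - 5349983/4603732) = 1/(-3234 - 5349983/4603732) = 1/(-14893819271/4603732) = -4603732/14893819271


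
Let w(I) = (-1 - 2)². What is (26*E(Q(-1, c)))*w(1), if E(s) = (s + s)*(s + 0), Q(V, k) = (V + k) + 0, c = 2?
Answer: 468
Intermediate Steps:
Q(V, k) = V + k
w(I) = 9 (w(I) = (-3)² = 9)
E(s) = 2*s² (E(s) = (2*s)*s = 2*s²)
(26*E(Q(-1, c)))*w(1) = (26*(2*(-1 + 2)²))*9 = (26*(2*1²))*9 = (26*(2*1))*9 = (26*2)*9 = 52*9 = 468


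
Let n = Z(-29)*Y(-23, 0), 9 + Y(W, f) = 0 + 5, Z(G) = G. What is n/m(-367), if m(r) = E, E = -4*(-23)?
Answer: 29/23 ≈ 1.2609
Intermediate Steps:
E = 92
Y(W, f) = -4 (Y(W, f) = -9 + (0 + 5) = -9 + 5 = -4)
m(r) = 92
n = 116 (n = -29*(-4) = 116)
n/m(-367) = 116/92 = 116*(1/92) = 29/23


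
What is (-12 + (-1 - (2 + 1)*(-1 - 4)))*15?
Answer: 30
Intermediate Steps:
(-12 + (-1 - (2 + 1)*(-1 - 4)))*15 = (-12 + (-1 - 3*(-5)))*15 = (-12 + (-1 - 1*(-15)))*15 = (-12 + (-1 + 15))*15 = (-12 + 14)*15 = 2*15 = 30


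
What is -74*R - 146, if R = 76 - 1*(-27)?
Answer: -7768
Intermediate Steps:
R = 103 (R = 76 + 27 = 103)
-74*R - 146 = -74*103 - 146 = -7622 - 146 = -7768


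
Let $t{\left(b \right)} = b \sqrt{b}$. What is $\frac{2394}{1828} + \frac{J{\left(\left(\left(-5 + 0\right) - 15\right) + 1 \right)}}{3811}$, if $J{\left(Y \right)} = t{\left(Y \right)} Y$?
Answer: $\frac{1197}{914} + \frac{361 i \sqrt{19}}{3811} \approx 1.3096 + 0.4129 i$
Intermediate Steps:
$t{\left(b \right)} = b^{\frac{3}{2}}$
$J{\left(Y \right)} = Y^{\frac{5}{2}}$ ($J{\left(Y \right)} = Y^{\frac{3}{2}} Y = Y^{\frac{5}{2}}$)
$\frac{2394}{1828} + \frac{J{\left(\left(\left(-5 + 0\right) - 15\right) + 1 \right)}}{3811} = \frac{2394}{1828} + \frac{\left(\left(\left(-5 + 0\right) - 15\right) + 1\right)^{\frac{5}{2}}}{3811} = 2394 \cdot \frac{1}{1828} + \left(\left(-5 - 15\right) + 1\right)^{\frac{5}{2}} \cdot \frac{1}{3811} = \frac{1197}{914} + \left(-20 + 1\right)^{\frac{5}{2}} \cdot \frac{1}{3811} = \frac{1197}{914} + \left(-19\right)^{\frac{5}{2}} \cdot \frac{1}{3811} = \frac{1197}{914} + 361 i \sqrt{19} \cdot \frac{1}{3811} = \frac{1197}{914} + \frac{361 i \sqrt{19}}{3811}$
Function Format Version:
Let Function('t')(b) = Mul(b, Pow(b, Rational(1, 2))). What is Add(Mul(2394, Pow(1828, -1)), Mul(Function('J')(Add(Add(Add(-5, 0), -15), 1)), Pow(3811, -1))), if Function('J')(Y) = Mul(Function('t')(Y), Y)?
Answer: Add(Rational(1197, 914), Mul(Rational(361, 3811), I, Pow(19, Rational(1, 2)))) ≈ Add(1.3096, Mul(0.41290, I))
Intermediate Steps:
Function('t')(b) = Pow(b, Rational(3, 2))
Function('J')(Y) = Pow(Y, Rational(5, 2)) (Function('J')(Y) = Mul(Pow(Y, Rational(3, 2)), Y) = Pow(Y, Rational(5, 2)))
Add(Mul(2394, Pow(1828, -1)), Mul(Function('J')(Add(Add(Add(-5, 0), -15), 1)), Pow(3811, -1))) = Add(Mul(2394, Pow(1828, -1)), Mul(Pow(Add(Add(Add(-5, 0), -15), 1), Rational(5, 2)), Pow(3811, -1))) = Add(Mul(2394, Rational(1, 1828)), Mul(Pow(Add(Add(-5, -15), 1), Rational(5, 2)), Rational(1, 3811))) = Add(Rational(1197, 914), Mul(Pow(Add(-20, 1), Rational(5, 2)), Rational(1, 3811))) = Add(Rational(1197, 914), Mul(Pow(-19, Rational(5, 2)), Rational(1, 3811))) = Add(Rational(1197, 914), Mul(Mul(361, I, Pow(19, Rational(1, 2))), Rational(1, 3811))) = Add(Rational(1197, 914), Mul(Rational(361, 3811), I, Pow(19, Rational(1, 2))))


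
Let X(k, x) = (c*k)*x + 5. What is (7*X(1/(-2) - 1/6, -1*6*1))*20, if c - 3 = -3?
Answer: 700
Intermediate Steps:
c = 0 (c = 3 - 3 = 0)
X(k, x) = 5 (X(k, x) = (0*k)*x + 5 = 0*x + 5 = 0 + 5 = 5)
(7*X(1/(-2) - 1/6, -1*6*1))*20 = (7*5)*20 = 35*20 = 700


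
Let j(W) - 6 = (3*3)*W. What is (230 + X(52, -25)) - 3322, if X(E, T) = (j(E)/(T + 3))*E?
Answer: -46336/11 ≈ -4212.4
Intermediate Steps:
j(W) = 6 + 9*W (j(W) = 6 + (3*3)*W = 6 + 9*W)
X(E, T) = E*(6 + 9*E)/(3 + T) (X(E, T) = ((6 + 9*E)/(T + 3))*E = ((6 + 9*E)/(3 + T))*E = E*(6 + 9*E)/(3 + T))
(230 + X(52, -25)) - 3322 = (230 + 3*52*(2 + 3*52)/(3 - 25)) - 3322 = (230 + 3*52*(2 + 156)/(-22)) - 3322 = (230 + 3*52*(-1/22)*158) - 3322 = (230 - 12324/11) - 3322 = -9794/11 - 3322 = -46336/11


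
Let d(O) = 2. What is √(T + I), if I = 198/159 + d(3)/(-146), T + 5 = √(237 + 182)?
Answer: √(-56410020 + 14969161*√419)/3869 ≈ 4.0867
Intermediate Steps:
T = -5 + √419 (T = -5 + √(237 + 182) = -5 + √419 ≈ 15.469)
I = 4765/3869 (I = 198/159 + 2/(-146) = 198*(1/159) + 2*(-1/146) = 66/53 - 1/73 = 4765/3869 ≈ 1.2316)
√(T + I) = √((-5 + √419) + 4765/3869) = √(-14580/3869 + √419)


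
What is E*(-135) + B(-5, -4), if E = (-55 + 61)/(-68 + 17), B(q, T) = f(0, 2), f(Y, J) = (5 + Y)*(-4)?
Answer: -70/17 ≈ -4.1176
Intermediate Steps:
f(Y, J) = -20 - 4*Y
B(q, T) = -20 (B(q, T) = -20 - 4*0 = -20 + 0 = -20)
E = -2/17 (E = 6/(-51) = 6*(-1/51) = -2/17 ≈ -0.11765)
E*(-135) + B(-5, -4) = -2/17*(-135) - 20 = 270/17 - 20 = -70/17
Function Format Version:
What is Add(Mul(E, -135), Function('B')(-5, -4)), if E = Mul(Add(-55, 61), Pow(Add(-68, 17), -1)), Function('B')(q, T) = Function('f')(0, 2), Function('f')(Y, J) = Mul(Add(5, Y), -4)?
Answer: Rational(-70, 17) ≈ -4.1176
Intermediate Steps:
Function('f')(Y, J) = Add(-20, Mul(-4, Y))
Function('B')(q, T) = -20 (Function('B')(q, T) = Add(-20, Mul(-4, 0)) = Add(-20, 0) = -20)
E = Rational(-2, 17) (E = Mul(6, Pow(-51, -1)) = Mul(6, Rational(-1, 51)) = Rational(-2, 17) ≈ -0.11765)
Add(Mul(E, -135), Function('B')(-5, -4)) = Add(Mul(Rational(-2, 17), -135), -20) = Add(Rational(270, 17), -20) = Rational(-70, 17)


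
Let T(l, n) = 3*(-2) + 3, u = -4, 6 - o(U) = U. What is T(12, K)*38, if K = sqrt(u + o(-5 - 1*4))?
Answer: -114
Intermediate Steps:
o(U) = 6 - U
K = sqrt(11) (K = sqrt(-4 + (6 - (-5 - 1*4))) = sqrt(-4 + (6 - (-5 - 4))) = sqrt(-4 + (6 - 1*(-9))) = sqrt(-4 + (6 + 9)) = sqrt(-4 + 15) = sqrt(11) ≈ 3.3166)
T(l, n) = -3 (T(l, n) = -6 + 3 = -3)
T(12, K)*38 = -3*38 = -114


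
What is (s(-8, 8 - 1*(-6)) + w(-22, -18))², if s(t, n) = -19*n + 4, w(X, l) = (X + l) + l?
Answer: 102400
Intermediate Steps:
w(X, l) = X + 2*l
s(t, n) = 4 - 19*n
(s(-8, 8 - 1*(-6)) + w(-22, -18))² = ((4 - 19*(8 - 1*(-6))) + (-22 + 2*(-18)))² = ((4 - 19*(8 + 6)) + (-22 - 36))² = ((4 - 19*14) - 58)² = ((4 - 266) - 58)² = (-262 - 58)² = (-320)² = 102400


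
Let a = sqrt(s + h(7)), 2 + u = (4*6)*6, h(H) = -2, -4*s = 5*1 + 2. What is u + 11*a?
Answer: 142 + 11*I*sqrt(15)/2 ≈ 142.0 + 21.301*I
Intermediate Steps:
s = -7/4 (s = -(5*1 + 2)/4 = -(5 + 2)/4 = -1/4*7 = -7/4 ≈ -1.7500)
u = 142 (u = -2 + (4*6)*6 = -2 + 24*6 = -2 + 144 = 142)
a = I*sqrt(15)/2 (a = sqrt(-7/4 - 2) = sqrt(-15/4) = I*sqrt(15)/2 ≈ 1.9365*I)
u + 11*a = 142 + 11*(I*sqrt(15)/2) = 142 + 11*I*sqrt(15)/2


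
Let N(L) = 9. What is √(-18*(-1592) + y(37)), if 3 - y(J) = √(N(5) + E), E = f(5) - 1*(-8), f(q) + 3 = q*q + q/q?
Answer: √(28659 - 2*√10) ≈ 169.27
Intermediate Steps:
f(q) = -2 + q² (f(q) = -3 + (q*q + q/q) = -3 + (q² + 1) = -3 + (1 + q²) = -2 + q²)
E = 31 (E = (-2 + 5²) - 1*(-8) = (-2 + 25) + 8 = 23 + 8 = 31)
y(J) = 3 - 2*√10 (y(J) = 3 - √(9 + 31) = 3 - √40 = 3 - 2*√10)
√(-18*(-1592) + y(37)) = √(-18*(-1592) + (3 - 2*√10)) = √(28656 + (3 - 2*√10)) = √(28659 - 2*√10)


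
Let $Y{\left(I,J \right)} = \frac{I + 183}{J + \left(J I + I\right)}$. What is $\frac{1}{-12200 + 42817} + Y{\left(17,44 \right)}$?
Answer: $\frac{6124209}{24769153} \approx 0.24725$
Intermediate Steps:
$Y{\left(I,J \right)} = \frac{183 + I}{I + J + I J}$ ($Y{\left(I,J \right)} = \frac{183 + I}{J + \left(I J + I\right)} = \frac{183 + I}{J + \left(I + I J\right)} = \frac{183 + I}{I + J + I J}$)
$\frac{1}{-12200 + 42817} + Y{\left(17,44 \right)} = \frac{1}{-12200 + 42817} + \frac{183 + 17}{17 + 44 + 17 \cdot 44} = \frac{1}{30617} + \frac{1}{17 + 44 + 748} \cdot 200 = \frac{1}{30617} + \frac{1}{809} \cdot 200 = \frac{1}{30617} + \frac{200}{809} = \frac{6124209}{24769153}$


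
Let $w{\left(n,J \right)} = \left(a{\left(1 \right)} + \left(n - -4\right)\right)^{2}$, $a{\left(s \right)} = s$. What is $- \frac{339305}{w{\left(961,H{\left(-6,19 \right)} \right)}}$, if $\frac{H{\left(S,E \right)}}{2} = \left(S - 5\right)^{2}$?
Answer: $- \frac{339305}{933156} \approx -0.36361$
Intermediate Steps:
$H{\left(S,E \right)} = 2 \left(-5 + S\right)^{2}$ ($H{\left(S,E \right)} = 2 \left(S - 5\right)^{2} = 2 \left(-5 + S\right)^{2}$)
$w{\left(n,J \right)} = \left(5 + n\right)^{2}$ ($w{\left(n,J \right)} = \left(1 + \left(n - -4\right)\right)^{2} = \left(1 + \left(n + 4\right)\right)^{2} = \left(1 + \left(4 + n\right)\right)^{2} = \left(5 + n\right)^{2}$)
$- \frac{339305}{w{\left(961,H{\left(-6,19 \right)} \right)}} = - \frac{339305}{\left(5 + 961\right)^{2}} = - \frac{339305}{966^{2}} = - \frac{339305}{933156}$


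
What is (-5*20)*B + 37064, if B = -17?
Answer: 38764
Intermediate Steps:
(-5*20)*B + 37064 = -5*20*(-17) + 37064 = -100*(-17) + 37064 = 1700 + 37064 = 38764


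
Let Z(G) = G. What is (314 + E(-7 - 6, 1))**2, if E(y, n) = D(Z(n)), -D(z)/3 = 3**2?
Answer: 82369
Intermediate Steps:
D(z) = -27 (D(z) = -3*3**2 = -3*9 = -27)
E(y, n) = -27
(314 + E(-7 - 6, 1))**2 = (314 - 27)**2 = 287**2 = 82369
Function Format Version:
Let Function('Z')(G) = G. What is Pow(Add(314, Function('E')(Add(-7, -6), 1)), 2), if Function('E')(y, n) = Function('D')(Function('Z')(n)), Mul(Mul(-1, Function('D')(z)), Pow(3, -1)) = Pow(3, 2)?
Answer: 82369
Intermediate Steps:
Function('D')(z) = -27 (Function('D')(z) = Mul(-3, Pow(3, 2)) = Mul(-3, 9) = -27)
Function('E')(y, n) = -27
Pow(Add(314, Function('E')(Add(-7, -6), 1)), 2) = Pow(Add(314, -27), 2) = Pow(287, 2) = 82369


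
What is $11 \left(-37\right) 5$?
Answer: $-2035$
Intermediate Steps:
$11 \left(-37\right) 5 = \left(-407\right) 5 = -2035$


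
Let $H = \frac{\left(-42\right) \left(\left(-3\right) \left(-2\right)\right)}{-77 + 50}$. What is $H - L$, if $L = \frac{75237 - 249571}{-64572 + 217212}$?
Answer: $\frac{799487}{76320} \approx 10.475$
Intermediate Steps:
$H = \frac{28}{3}$ ($H = \frac{\left(-42\right) 6}{-27} = \left(-252\right) \left(- \frac{1}{27}\right) = \frac{28}{3} \approx 9.3333$)
$L = - \frac{87167}{76320}$ ($L = - \frac{174334}{152640} = \left(-174334\right) \frac{1}{152640} = - \frac{87167}{76320} \approx -1.1421$)
$H - L = \frac{28}{3} - - \frac{87167}{76320} = \frac{28}{3} + \frac{87167}{76320} = \frac{799487}{76320}$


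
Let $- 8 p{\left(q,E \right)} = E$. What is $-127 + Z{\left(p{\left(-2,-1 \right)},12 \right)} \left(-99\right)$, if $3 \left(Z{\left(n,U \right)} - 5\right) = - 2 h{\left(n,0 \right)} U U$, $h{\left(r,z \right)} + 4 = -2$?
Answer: $-57646$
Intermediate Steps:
$h{\left(r,z \right)} = -6$ ($h{\left(r,z \right)} = -4 - 2 = -6$)
$p{\left(q,E \right)} = - \frac{E}{8}$
$Z{\left(n,U \right)} = 5 + 4 U^{2}$ ($Z{\left(n,U \right)} = 5 + \frac{\left(-2\right) \left(-6\right) U U}{3} = 5 + \frac{12 U^{2}}{3} = 5 + 4 U^{2}$)
$-127 + Z{\left(p{\left(-2,-1 \right)},12 \right)} \left(-99\right) = -127 + \left(5 + 4 \cdot 12^{2}\right) \left(-99\right) = -127 + \left(5 + 4 \cdot 144\right) \left(-99\right) = -127 + \left(5 + 576\right) \left(-99\right) = -127 + 581 \left(-99\right) = -127 - 57519 = -57646$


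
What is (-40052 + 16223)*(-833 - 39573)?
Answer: 962834574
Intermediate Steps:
(-40052 + 16223)*(-833 - 39573) = -23829*(-40406) = 962834574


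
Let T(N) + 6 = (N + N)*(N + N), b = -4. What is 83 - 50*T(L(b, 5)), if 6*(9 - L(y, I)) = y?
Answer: -164753/9 ≈ -18306.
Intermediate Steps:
L(y, I) = 9 - y/6
T(N) = -6 + 4*N² (T(N) = -6 + (N + N)*(N + N) = -6 + (2*N)*(2*N) = -6 + 4*N²)
83 - 50*T(L(b, 5)) = 83 - 50*(-6 + 4*(9 - ⅙*(-4))²) = 83 - 50*(-6 + 4*(9 + ⅔)²) = 83 - 50*(-6 + 4*(29/3)²) = 83 - 50*(-6 + 4*(841/9)) = 83 - 50*(-6 + 3364/9) = 83 - 50*3310/9 = 83 - 165500/9 = -164753/9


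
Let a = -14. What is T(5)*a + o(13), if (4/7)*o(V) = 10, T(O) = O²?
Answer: -665/2 ≈ -332.50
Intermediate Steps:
o(V) = 35/2 (o(V) = (7/4)*10 = 35/2)
T(5)*a + o(13) = 5²*(-14) + 35/2 = 25*(-14) + 35/2 = -350 + 35/2 = -665/2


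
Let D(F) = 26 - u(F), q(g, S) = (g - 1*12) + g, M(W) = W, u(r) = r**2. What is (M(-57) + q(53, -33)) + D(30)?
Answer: -837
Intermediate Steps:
q(g, S) = -12 + 2*g (q(g, S) = (g - 12) + g = (-12 + g) + g = -12 + 2*g)
D(F) = 26 - F**2
(M(-57) + q(53, -33)) + D(30) = (-57 + (-12 + 2*53)) + (26 - 1*30**2) = (-57 + (-12 + 106)) + (26 - 1*900) = (-57 + 94) + (26 - 900) = 37 - 874 = -837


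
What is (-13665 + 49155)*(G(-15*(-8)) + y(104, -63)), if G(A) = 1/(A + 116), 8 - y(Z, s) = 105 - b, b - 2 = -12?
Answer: -448078995/118 ≈ -3.7973e+6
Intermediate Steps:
b = -10 (b = 2 - 12 = -10)
y(Z, s) = -107 (y(Z, s) = 8 - (105 - 1*(-10)) = 8 - (105 + 10) = 8 - 1*115 = 8 - 115 = -107)
G(A) = 1/(116 + A)
(-13665 + 49155)*(G(-15*(-8)) + y(104, -63)) = (-13665 + 49155)*(1/(116 - 15*(-8)) - 107) = 35490*(1/(116 + 120) - 107) = 35490*(1/236 - 107) = 35490*(-25251/236) = -448078995/118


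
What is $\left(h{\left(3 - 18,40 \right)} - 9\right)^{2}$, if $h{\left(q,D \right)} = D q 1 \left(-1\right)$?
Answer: $349281$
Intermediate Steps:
$h{\left(q,D \right)} = - D q$ ($h{\left(q,D \right)} = D q \left(-1\right) = - D q$)
$\left(h{\left(3 - 18,40 \right)} - 9\right)^{2} = \left(\left(-1\right) 40 \left(3 - 18\right) - 9\right)^{2} = \left(\left(-1\right) 40 \left(-15\right) - 9\right)^{2} = \left(600 - 9\right)^{2} = 591^{2} = 349281$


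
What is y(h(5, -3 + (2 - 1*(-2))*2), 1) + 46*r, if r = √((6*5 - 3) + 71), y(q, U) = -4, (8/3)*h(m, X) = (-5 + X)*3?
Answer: -4 + 322*√2 ≈ 451.38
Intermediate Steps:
h(m, X) = -45/8 + 9*X/8 (h(m, X) = 3*((-5 + X)*3)/8 = 3*(-15 + 3*X)/8 = -45/8 + 9*X/8)
r = 7*√2 (r = √((30 - 3) + 71) = √(27 + 71) = √98 = 7*√2 ≈ 9.8995)
y(h(5, -3 + (2 - 1*(-2))*2), 1) + 46*r = -4 + 46*(7*√2) = -4 + 322*√2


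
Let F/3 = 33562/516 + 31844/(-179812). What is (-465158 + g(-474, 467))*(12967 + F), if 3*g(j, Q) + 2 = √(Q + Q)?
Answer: -35502430328125858/5798937 + 50882179741*√934/11597874 ≈ -6.1221e+9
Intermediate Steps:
g(j, Q) = -⅔ + √2*√Q/3 (g(j, Q) = -⅔ + √(Q + Q)/3 = -⅔ + √(2*Q)/3 = -⅔ + (√2*√Q)/3 = -⅔ + √2*√Q/3)
F = 752302355/3865958 (F = 3*(33562/516 + 31844/(-179812)) = 3*(33562*(1/516) + 31844*(-1/179812)) = 3*(16781/258 - 7961/44953) = 3*(752302355/11597874) = 752302355/3865958 ≈ 194.60)
(-465158 + g(-474, 467))*(12967 + F) = (-465158 + (-⅔ + √2*√467/3))*(12967 + 752302355/3865958) = (-465158 + (-⅔ + √934/3))*(50882179741/3865958) = (-1395476/3 + √934/3)*(50882179741/3865958) = -35502430328125858/5798937 + 50882179741*√934/11597874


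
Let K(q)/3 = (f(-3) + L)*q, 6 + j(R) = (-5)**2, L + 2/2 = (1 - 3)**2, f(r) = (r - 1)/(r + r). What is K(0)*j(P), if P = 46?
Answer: 0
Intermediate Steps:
f(r) = (-1 + r)/(2*r) (f(r) = (-1 + r)/((2*r)) = (-1 + r)*(1/(2*r)) = (-1 + r)/(2*r))
L = 3 (L = -1 + (1 - 3)**2 = -1 + (-2)**2 = -1 + 4 = 3)
j(R) = 19 (j(R) = -6 + (-5)**2 = -6 + 25 = 19)
K(q) = 11*q (K(q) = 3*(((1/2)*(-1 - 3)/(-3) + 3)*q) = 3*(((1/2)*(-1/3)*(-4) + 3)*q) = 3*((2/3 + 3)*q) = 3*(11*q/3) = 11*q)
K(0)*j(P) = (11*0)*19 = 0*19 = 0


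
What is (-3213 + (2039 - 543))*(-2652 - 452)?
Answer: 5329568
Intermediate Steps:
(-3213 + (2039 - 543))*(-2652 - 452) = (-3213 + 1496)*(-3104) = -1717*(-3104) = 5329568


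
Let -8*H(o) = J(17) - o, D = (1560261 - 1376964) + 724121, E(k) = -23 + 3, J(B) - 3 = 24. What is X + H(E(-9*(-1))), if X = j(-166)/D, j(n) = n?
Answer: -21324987/3629672 ≈ -5.8752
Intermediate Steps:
J(B) = 27 (J(B) = 3 + 24 = 27)
E(k) = -20
D = 907418 (D = 183297 + 724121 = 907418)
X = -83/453709 (X = -166/907418 = -166*1/907418 = -83/453709 ≈ -0.00018294)
H(o) = -27/8 + o/8 (H(o) = -(27 - o)/8 = -27/8 + o/8)
X + H(E(-9*(-1))) = -83/453709 + (-27/8 + (⅛)*(-20)) = -83/453709 + (-27/8 - 5/2) = -83/453709 - 47/8 = -21324987/3629672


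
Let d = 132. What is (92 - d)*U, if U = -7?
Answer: 280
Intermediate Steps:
(92 - d)*U = (92 - 1*132)*(-7) = (92 - 132)*(-7) = -40*(-7) = 280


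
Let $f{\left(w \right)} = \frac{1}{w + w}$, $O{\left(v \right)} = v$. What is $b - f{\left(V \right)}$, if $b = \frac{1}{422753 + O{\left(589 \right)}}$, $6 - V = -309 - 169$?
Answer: $- \frac{211187}{204897528} \approx -0.0010307$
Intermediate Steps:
$V = 484$ ($V = 6 - \left(-309 - 169\right) = 6 - -478 = 6 + 478 = 484$)
$f{\left(w \right)} = \frac{1}{2 w}$
$b = \frac{1}{423342}$ ($b = \frac{1}{422753 + 589} = \frac{1}{423342} \approx 2.3622 \cdot 10^{-6}$)
$b - f{\left(V \right)} = \frac{1}{423342} - \frac{1}{2 \cdot 484} = \frac{1}{423342} - \frac{1}{2} \cdot \frac{1}{484} = \frac{1}{423342} - \frac{1}{968} = - \frac{211187}{204897528}$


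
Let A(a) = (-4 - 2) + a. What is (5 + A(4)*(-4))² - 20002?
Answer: -19833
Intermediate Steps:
A(a) = -6 + a
(5 + A(4)*(-4))² - 20002 = (5 + (-6 + 4)*(-4))² - 20002 = (5 - 2*(-4))² - 20002 = (5 + 8)² - 20002 = 13² - 20002 = 169 - 20002 = -19833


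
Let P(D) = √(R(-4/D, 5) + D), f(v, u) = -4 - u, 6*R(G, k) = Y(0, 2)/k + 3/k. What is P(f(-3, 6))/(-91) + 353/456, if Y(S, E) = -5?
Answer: 353/456 - I*√2265/1365 ≈ 0.77412 - 0.034866*I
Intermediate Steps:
R(G, k) = -1/(3*k) (R(G, k) = (-5/k + 3/k)/6 = (-2/k)/6 = -1/(3*k))
P(D) = √(-1/15 + D) (P(D) = √(-⅓/5 + D) = √(-⅓*⅕ + D) = √(-1/15 + D))
P(f(-3, 6))/(-91) + 353/456 = (√(-15 + 225*(-4 - 1*6))/15)/(-91) + 353/456 = (√(-15 + 225*(-4 - 6))/15)*(-1/91) + 353*(1/456) = (√(-15 + 225*(-10))/15)*(-1/91) + 353/456 = (√(-15 - 2250)/15)*(-1/91) + 353/456 = (√(-2265)/15)*(-1/91) + 353/456 = ((I*√2265)/15)*(-1/91) + 353/456 = (I*√2265/15)*(-1/91) + 353/456 = -I*√2265/1365 + 353/456 = 353/456 - I*√2265/1365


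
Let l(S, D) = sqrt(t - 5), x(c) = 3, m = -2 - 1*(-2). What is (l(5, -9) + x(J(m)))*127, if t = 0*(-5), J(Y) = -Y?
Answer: 381 + 127*I*sqrt(5) ≈ 381.0 + 283.98*I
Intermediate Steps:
m = 0 (m = -2 + 2 = 0)
t = 0
l(S, D) = I*sqrt(5) (l(S, D) = sqrt(0 - 5) = sqrt(-5) = I*sqrt(5))
(l(5, -9) + x(J(m)))*127 = (I*sqrt(5) + 3)*127 = (3 + I*sqrt(5))*127 = 381 + 127*I*sqrt(5)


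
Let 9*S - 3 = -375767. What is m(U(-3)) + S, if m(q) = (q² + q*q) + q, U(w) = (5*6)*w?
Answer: -230774/9 ≈ -25642.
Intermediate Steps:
U(w) = 30*w
S = -375764/9 (S = ⅓ + (⅑)*(-375767) = ⅓ - 375767/9 = -375764/9 ≈ -41752.)
m(q) = q + 2*q² (m(q) = (q² + q²) + q = 2*q² + q = q + 2*q²)
m(U(-3)) + S = (30*(-3))*(1 + 2*(30*(-3))) - 375764/9 = -90*(1 + 2*(-90)) - 375764/9 = -90*(1 - 180) - 375764/9 = -90*(-179) - 375764/9 = 16110 - 375764/9 = -230774/9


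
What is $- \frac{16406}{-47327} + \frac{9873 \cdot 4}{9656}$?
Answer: $\frac{506863555}{114247378} \approx 4.4365$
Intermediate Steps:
$- \frac{16406}{-47327} + \frac{9873 \cdot 4}{9656} = \left(-16406\right) \left(- \frac{1}{47327}\right) + 39492 \cdot \frac{1}{9656} = \frac{16406}{47327} + \frac{9873}{2414} = \frac{506863555}{114247378}$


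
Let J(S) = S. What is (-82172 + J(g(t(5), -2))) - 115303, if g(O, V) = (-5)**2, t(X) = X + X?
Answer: -197450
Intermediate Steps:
t(X) = 2*X
g(O, V) = 25
(-82172 + J(g(t(5), -2))) - 115303 = (-82172 + 25) - 115303 = -82147 - 115303 = -197450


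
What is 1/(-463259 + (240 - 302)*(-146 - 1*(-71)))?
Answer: -1/458609 ≈ -2.1805e-6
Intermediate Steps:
1/(-463259 + (240 - 302)*(-146 - 1*(-71))) = 1/(-463259 - 62*(-146 + 71)) = 1/(-463259 - 62*(-75)) = 1/(-463259 + 4650) = 1/(-458609) = -1/458609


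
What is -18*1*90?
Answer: -1620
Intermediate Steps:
-18*1*90 = -18*90 = -1620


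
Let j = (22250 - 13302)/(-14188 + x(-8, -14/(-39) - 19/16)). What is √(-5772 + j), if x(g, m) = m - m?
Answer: 313*I*√741323/3547 ≈ 75.978*I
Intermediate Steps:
x(g, m) = 0
j = -2237/3547 (j = (22250 - 13302)/(-14188 + 0) = 8948/(-14188) = 8948*(-1/14188) = -2237/3547 ≈ -0.63067)
√(-5772 + j) = √(-5772 - 2237/3547) = √(-20475521/3547) = 313*I*√741323/3547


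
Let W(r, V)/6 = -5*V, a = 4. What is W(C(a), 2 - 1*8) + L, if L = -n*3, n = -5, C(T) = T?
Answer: 195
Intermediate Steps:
W(r, V) = -30*V (W(r, V) = 6*(-5*V) = -30*V)
L = 15 (L = -(-5)*3 = -1*(-15) = 15)
W(C(a), 2 - 1*8) + L = -30*(2 - 1*8) + 15 = -30*(2 - 8) + 15 = -30*(-6) + 15 = 180 + 15 = 195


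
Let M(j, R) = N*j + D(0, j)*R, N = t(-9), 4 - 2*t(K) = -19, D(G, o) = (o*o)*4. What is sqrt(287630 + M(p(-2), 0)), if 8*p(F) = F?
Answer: sqrt(4602034)/4 ≈ 536.31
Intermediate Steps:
p(F) = F/8
D(G, o) = 4*o**2 (D(G, o) = o**2*4 = 4*o**2)
t(K) = 23/2 (t(K) = 2 - 1/2*(-19) = 2 + 19/2 = 23/2)
N = 23/2 ≈ 11.500
M(j, R) = 23*j/2 + 4*R*j**2 (M(j, R) = 23*j/2 + (4*j**2)*R = 23*j/2 + 4*R*j**2)
sqrt(287630 + M(p(-2), 0)) = sqrt(287630 + ((1/8)*(-2))*(23 + 8*0*((1/8)*(-2)))/2) = sqrt(287630 + (1/2)*(-1/4)*(23 + 8*0*(-1/4))) = sqrt(287630 + (1/2)*(-1/4)*(23 + 0)) = sqrt(287630 + (1/2)*(-1/4)*23) = sqrt(287630 - 23/8) = sqrt(2301017/8) = sqrt(4602034)/4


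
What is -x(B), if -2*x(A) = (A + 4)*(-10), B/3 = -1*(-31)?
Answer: -485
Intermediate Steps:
B = 93 (B = 3*(-1*(-31)) = 3*31 = 93)
x(A) = 20 + 5*A (x(A) = -(A + 4)*(-10)/2 = -(4 + A)*(-10)/2 = -(-40 - 10*A)/2 = 20 + 5*A)
-x(B) = -(20 + 5*93) = -(20 + 465) = -1*485 = -485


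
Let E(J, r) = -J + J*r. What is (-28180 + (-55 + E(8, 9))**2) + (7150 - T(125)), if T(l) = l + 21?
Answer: -21095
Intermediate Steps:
T(l) = 21 + l
(-28180 + (-55 + E(8, 9))**2) + (7150 - T(125)) = (-28180 + (-55 + 8*(-1 + 9))**2) + (7150 - (21 + 125)) = (-28180 + (-55 + 8*8)**2) + (7150 - 1*146) = (-28180 + (-55 + 64)**2) + (7150 - 146) = (-28180 + 9**2) + 7004 = (-28180 + 81) + 7004 = -28099 + 7004 = -21095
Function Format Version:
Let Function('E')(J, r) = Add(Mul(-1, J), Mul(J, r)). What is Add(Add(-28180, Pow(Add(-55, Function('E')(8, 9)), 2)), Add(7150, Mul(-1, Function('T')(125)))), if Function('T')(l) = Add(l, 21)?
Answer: -21095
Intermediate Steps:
Function('T')(l) = Add(21, l)
Add(Add(-28180, Pow(Add(-55, Function('E')(8, 9)), 2)), Add(7150, Mul(-1, Function('T')(125)))) = Add(Add(-28180, Pow(Add(-55, Mul(8, Add(-1, 9))), 2)), Add(7150, Mul(-1, Add(21, 125)))) = Add(Add(-28180, Pow(Add(-55, Mul(8, 8)), 2)), Add(7150, Mul(-1, 146))) = Add(Add(-28180, Pow(Add(-55, 64), 2)), Add(7150, -146)) = Add(Add(-28180, Pow(9, 2)), 7004) = Add(Add(-28180, 81), 7004) = Add(-28099, 7004) = -21095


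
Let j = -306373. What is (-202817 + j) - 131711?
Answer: -640901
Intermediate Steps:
(-202817 + j) - 131711 = (-202817 - 306373) - 131711 = -509190 - 131711 = -640901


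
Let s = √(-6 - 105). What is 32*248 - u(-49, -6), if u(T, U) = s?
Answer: 7936 - I*√111 ≈ 7936.0 - 10.536*I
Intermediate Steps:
s = I*√111 (s = √(-111) = I*√111 ≈ 10.536*I)
u(T, U) = I*√111
32*248 - u(-49, -6) = 32*248 - I*√111 = 7936 - I*√111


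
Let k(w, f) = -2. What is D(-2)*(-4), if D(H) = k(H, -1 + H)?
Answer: 8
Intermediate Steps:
D(H) = -2
D(-2)*(-4) = -2*(-4) = 8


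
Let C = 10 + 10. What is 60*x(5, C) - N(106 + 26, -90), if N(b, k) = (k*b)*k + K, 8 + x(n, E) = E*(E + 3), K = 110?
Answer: -1042190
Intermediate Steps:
C = 20
x(n, E) = -8 + E*(3 + E) (x(n, E) = -8 + E*(E + 3) = -8 + E*(3 + E))
N(b, k) = 110 + b*k**2 (N(b, k) = (k*b)*k + 110 = (b*k)*k + 110 = b*k**2 + 110 = 110 + b*k**2)
60*x(5, C) - N(106 + 26, -90) = 60*(-8 + 20**2 + 3*20) - (110 + (106 + 26)*(-90)**2) = 60*(-8 + 400 + 60) - (110 + 132*8100) = 60*452 - (110 + 1069200) = 27120 - 1*1069310 = 27120 - 1069310 = -1042190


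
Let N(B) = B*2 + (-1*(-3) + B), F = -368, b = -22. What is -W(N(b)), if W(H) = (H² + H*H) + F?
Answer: -7570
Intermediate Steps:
N(B) = 3 + 3*B (N(B) = 2*B + (3 + B) = 3 + 3*B)
W(H) = -368 + 2*H² (W(H) = (H² + H*H) - 368 = (H² + H²) - 368 = 2*H² - 368 = -368 + 2*H²)
-W(N(b)) = -(-368 + 2*(3 + 3*(-22))²) = -(-368 + 2*(3 - 66)²) = -(-368 + 2*(-63)²) = -(-368 + 2*3969) = -(-368 + 7938) = -1*7570 = -7570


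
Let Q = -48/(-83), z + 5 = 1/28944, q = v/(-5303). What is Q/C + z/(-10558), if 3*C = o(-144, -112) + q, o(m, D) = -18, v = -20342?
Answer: -29057082006055/238142900353824 ≈ -0.12202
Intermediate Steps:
q = 20342/5303 (q = -20342/(-5303) = -20342*(-1/5303) = 20342/5303 ≈ 3.8359)
z = -144719/28944 (z = -5 + 1/28944 = -144719/28944 ≈ -5.0000)
Q = 48/83 (Q = -48*(-1/83) = 48/83 ≈ 0.57831)
C = -75112/15909 (C = (-18 + 20342/5303)/3 = (⅓)*(-75112/5303) = -75112/15909 ≈ -4.7214)
Q/C + z/(-10558) = 48/(83*(-75112/15909)) - 144719/28944/(-10558) = (48/83)*(-15909/75112) - 144719/28944*(-1/10558) = -95454/779287 + 144719/305590752 = -29057082006055/238142900353824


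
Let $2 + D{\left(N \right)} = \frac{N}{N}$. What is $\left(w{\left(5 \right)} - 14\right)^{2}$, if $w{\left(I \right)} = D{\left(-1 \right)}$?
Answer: $225$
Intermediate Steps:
$D{\left(N \right)} = -1$ ($D{\left(N \right)} = -2 + \frac{N}{N} = -2 + 1 = -1$)
$w{\left(I \right)} = -1$
$\left(w{\left(5 \right)} - 14\right)^{2} = \left(-1 - 14\right)^{2} = \left(-15\right)^{2} = 225$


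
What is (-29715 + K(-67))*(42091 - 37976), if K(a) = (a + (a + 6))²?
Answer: -54857065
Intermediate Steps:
K(a) = (6 + 2*a)² (K(a) = (a + (6 + a))² = (6 + 2*a)²)
(-29715 + K(-67))*(42091 - 37976) = (-29715 + 4*(3 - 67)²)*(42091 - 37976) = (-29715 + 4*(-64)²)*4115 = (-29715 + 4*4096)*4115 = (-29715 + 16384)*4115 = -13331*4115 = -54857065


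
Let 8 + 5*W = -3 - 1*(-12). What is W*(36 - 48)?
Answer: -12/5 ≈ -2.4000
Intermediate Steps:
W = ⅕ (W = -8/5 + (-3 - 1*(-12))/5 = -8/5 + (-3 + 12)/5 = -8/5 + (⅕)*9 = -8/5 + 9/5 = ⅕ ≈ 0.20000)
W*(36 - 48) = (36 - 48)/5 = (⅕)*(-12) = -12/5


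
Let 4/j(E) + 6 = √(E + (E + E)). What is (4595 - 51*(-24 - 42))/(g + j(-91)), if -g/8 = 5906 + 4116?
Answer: -24653632761/248289357506 + 7961*I*√273/496578715012 ≈ -0.099294 + 2.6489e-7*I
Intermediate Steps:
g = -80176 (g = -8*(5906 + 4116) = -8*10022 = -80176)
j(E) = 4/(-6 + √3*√E) (j(E) = 4/(-6 + √(E + (E + E))) = 4/(-6 + √(E + 2*E)) = 4/(-6 + √(3*E)) = 4/(-6 + √3*√E))
(4595 - 51*(-24 - 42))/(g + j(-91)) = (4595 - 51*(-24 - 42))/(-80176 + 4/(-6 + √3*√(-91))) = (4595 - 51*(-66))/(-80176 + 4/(-6 + √3*(I*√91))) = (4595 + 3366)/(-80176 + 4/(-6 + I*√273)) = 7961/(-80176 + 4/(-6 + I*√273))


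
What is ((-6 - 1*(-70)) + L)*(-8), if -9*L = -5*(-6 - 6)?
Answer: -1376/3 ≈ -458.67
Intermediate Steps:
L = -20/3 (L = -(-5)*(-6 - 6)/9 = -(-5)*(-12)/9 = -1/9*60 = -20/3 ≈ -6.6667)
((-6 - 1*(-70)) + L)*(-8) = ((-6 - 1*(-70)) - 20/3)*(-8) = ((-6 + 70) - 20/3)*(-8) = (64 - 20/3)*(-8) = (172/3)*(-8) = -1376/3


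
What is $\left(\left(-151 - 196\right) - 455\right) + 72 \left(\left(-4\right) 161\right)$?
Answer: $-47170$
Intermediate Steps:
$\left(\left(-151 - 196\right) - 455\right) + 72 \left(\left(-4\right) 161\right) = \left(-347 - 455\right) + 72 \left(-644\right) = -802 - 46368 = -47170$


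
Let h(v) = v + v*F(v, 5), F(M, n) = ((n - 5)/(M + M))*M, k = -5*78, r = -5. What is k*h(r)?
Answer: 1950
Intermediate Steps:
k = -390
F(M, n) = -5/2 + n/2 (F(M, n) = ((-5 + n)/((2*M)))*M = ((-5 + n)*(1/(2*M)))*M = ((-5 + n)/(2*M))*M = -5/2 + n/2)
h(v) = v (h(v) = v + v*(-5/2 + (½)*5) = v + v*(-5/2 + 5/2) = v + v*0 = v + 0 = v)
k*h(r) = -390*(-5) = 1950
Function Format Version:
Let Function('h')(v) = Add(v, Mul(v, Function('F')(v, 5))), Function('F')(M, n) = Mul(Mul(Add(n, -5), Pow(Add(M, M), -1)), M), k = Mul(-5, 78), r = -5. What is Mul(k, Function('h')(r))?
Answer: 1950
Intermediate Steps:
k = -390
Function('F')(M, n) = Add(Rational(-5, 2), Mul(Rational(1, 2), n)) (Function('F')(M, n) = Mul(Mul(Add(-5, n), Pow(Mul(2, M), -1)), M) = Mul(Mul(Add(-5, n), Mul(Rational(1, 2), Pow(M, -1))), M) = Mul(Mul(Rational(1, 2), Pow(M, -1), Add(-5, n)), M) = Add(Rational(-5, 2), Mul(Rational(1, 2), n)))
Function('h')(v) = v (Function('h')(v) = Add(v, Mul(v, Add(Rational(-5, 2), Mul(Rational(1, 2), 5)))) = Add(v, Mul(v, Add(Rational(-5, 2), Rational(5, 2)))) = Add(v, Mul(v, 0)) = Add(v, 0) = v)
Mul(k, Function('h')(r)) = Mul(-390, -5) = 1950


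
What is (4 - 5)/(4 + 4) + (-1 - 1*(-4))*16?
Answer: 383/8 ≈ 47.875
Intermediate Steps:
(4 - 5)/(4 + 4) + (-1 - 1*(-4))*16 = -1/8 + (-1 + 4)*16 = -1*⅛ + 3*16 = -⅛ + 48 = 383/8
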